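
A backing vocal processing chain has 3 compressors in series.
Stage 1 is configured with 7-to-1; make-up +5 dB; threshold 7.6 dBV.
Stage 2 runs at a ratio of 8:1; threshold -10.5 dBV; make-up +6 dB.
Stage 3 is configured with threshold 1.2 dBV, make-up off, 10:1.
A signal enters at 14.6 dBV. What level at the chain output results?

-1.4875 dBV

Stage 1: 7 dB above 7.6 dBV, reduced 7:1 to 1 dB above → 8.6 dBV; +5 dB make-up → 13.6 dBV.
Stage 2: overshoot 24.1 dB → 24.1/8 = 3.0125 dB → -7.4875 dBV; +6 dB make-up → -1.4875 dBV.
Stage 3: below threshold (-1.4875 ≤ 1.2); passes unchanged; output -1.4875 dBV.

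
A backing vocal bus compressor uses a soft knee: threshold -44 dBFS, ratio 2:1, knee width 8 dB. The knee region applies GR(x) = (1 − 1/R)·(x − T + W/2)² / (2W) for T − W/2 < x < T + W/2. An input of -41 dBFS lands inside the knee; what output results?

-42.53125 dBFS

x − T + W/2 = -41 − (-44) + 4 = 7.
GR = (1 − 1/2) × 7² / 16 = 0.5 × 49 / 16 = 1.53125 dB.
Output = -41 − 1.53125 = -42.53125 dBFS.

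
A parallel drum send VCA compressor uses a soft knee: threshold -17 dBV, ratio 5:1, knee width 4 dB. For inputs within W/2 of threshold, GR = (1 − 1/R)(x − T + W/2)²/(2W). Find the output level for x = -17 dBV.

x − T + W/2 = -17 − (-17) + 2 = 2.
GR = (1 − 1/5) × 2² / 8 = 0.8 × 4 / 8 = 0.4 dB.
Output = -17 − 0.4 = -17.4 dBV.

-17.4 dBV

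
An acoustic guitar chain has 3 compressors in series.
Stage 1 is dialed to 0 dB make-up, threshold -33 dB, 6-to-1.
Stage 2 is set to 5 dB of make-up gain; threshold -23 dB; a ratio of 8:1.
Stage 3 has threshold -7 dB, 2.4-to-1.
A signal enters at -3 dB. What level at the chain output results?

-23 dB

Stage 1: overshoot 30 dB → 30/6 = 5 dB → -28 dB.
Stage 2: -28 dB ≤ -23 dB, so stage 2 doesn't engage; make-up brings it to -23 dB.
Stage 3: below threshold (-23 ≤ -7); passes unchanged; output -23 dB.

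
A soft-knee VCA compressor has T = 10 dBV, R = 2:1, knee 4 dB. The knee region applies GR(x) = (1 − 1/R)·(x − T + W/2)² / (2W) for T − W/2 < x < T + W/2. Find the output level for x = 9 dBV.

x − T + W/2 = 9 − 10 + 2 = 1.
GR = (1 − 1/2) × 1² / 8 = 0.5 × 1 / 8 = 0.0625 dB.
Output = 9 − 0.0625 = 8.9375 dBV.

8.9375 dBV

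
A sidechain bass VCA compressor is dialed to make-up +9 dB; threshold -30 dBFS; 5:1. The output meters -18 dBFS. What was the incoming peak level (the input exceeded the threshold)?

Stripping the +9 dB make-up gives -27 dBFS at the gain stage.
That's 3 dB above the -30 dBFS threshold.
Input overshoot = R × output overshoot = 15 dB → input = -30 + 15 = -15 dBFS.

-15 dBFS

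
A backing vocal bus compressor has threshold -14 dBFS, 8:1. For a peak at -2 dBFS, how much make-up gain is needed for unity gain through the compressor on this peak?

The peak compresses to -14 + 12/8 = -12.5 dBFS.
To reach -2 dBFS requires -2 − (-12.5) = 10.5 dB of make-up.

10.5 dB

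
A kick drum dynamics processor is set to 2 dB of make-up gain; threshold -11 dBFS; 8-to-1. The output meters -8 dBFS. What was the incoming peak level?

Remove make-up: -8 − 2 = -10 dBFS.
The compressed level sits -10 − (-11) = 1 dB over threshold.
Input overshoot = R × output overshoot = 8 dB → input = -11 + 8 = -3 dBFS.

-3 dBFS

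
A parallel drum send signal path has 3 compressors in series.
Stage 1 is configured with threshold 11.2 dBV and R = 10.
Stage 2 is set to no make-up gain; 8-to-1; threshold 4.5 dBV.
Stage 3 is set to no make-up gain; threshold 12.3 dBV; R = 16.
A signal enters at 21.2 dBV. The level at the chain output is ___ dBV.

Stage 1: 10 dB above 11.2 dBV, reduced 10:1 to 1 dB above → 12.2 dBV.
Stage 2: 12.2 dBV is 7.7 dB over 4.5 dBV; at 8:1 that becomes 0.9625 dB over, giving 5.4625 dBV.
Stage 3: 5.4625 dBV ≤ 12.3 dBV, so stage 3 doesn't engage; output 5.4625 dBV.

5.4625 dBV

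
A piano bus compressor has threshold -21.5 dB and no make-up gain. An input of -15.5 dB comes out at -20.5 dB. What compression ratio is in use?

Input overshoot = -15.5 − (-21.5) = 6 dB; output overshoot = -20.5 − (-21.5) = 1 dB.
Ratio = 6 / 1 = 6.

6:1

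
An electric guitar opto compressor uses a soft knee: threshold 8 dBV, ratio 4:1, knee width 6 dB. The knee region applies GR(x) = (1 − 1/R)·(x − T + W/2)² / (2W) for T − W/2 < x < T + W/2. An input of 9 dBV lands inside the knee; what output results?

8 dBV

x − T + W/2 = 9 − 8 + 3 = 4.
GR = (1 − 1/4) × 4² / 12 = 0.75 × 16 / 12 = 1 dB.
Output = 9 − 1 = 8 dBV.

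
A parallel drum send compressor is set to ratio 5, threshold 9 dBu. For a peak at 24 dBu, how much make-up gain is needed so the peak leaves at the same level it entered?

12 dB

Without make-up, output = threshold + overshoot/5 = 9 + 3 = 12 dBu.
Gap to target: 12 dB.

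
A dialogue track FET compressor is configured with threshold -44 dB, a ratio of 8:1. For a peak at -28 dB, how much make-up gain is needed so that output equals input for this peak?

14 dB

Overshoot 16 dB → 16/8 = 2 dB after compression, so the compressed level is -44 + 2 = -42 dB.
Make-up = target − compressed = -28 − (-42) = 14 dB.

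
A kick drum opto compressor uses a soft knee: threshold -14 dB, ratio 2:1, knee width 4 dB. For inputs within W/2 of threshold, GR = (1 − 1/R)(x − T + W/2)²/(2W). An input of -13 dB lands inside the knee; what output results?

-13.5625 dB

x − T + W/2 = -13 − (-14) + 2 = 3.
GR = (1 − 1/2) × 3² / 8 = 0.5 × 9 / 8 = 0.5625 dB.
Output = -13 − 0.5625 = -13.5625 dB.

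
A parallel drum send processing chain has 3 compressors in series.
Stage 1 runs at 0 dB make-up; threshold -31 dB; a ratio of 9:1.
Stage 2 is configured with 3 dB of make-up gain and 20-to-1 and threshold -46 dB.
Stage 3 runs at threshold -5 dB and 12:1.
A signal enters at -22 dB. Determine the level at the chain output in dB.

-42.2 dB

Stage 1: overshoot 9 dB → 9/9 = 1 dB → -30 dB.
Stage 2: overshoot 16 dB → 16/20 = 0.8 dB → -45.2 dB; +3 dB make-up → -42.2 dB.
Stage 3: below threshold (-42.2 ≤ -5); passes unchanged; output -42.2 dB.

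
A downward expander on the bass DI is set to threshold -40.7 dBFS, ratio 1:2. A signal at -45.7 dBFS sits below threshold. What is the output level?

-50.7 dBFS

The input is 5 dB below the -40.7 dBFS threshold.
A 1:2 expander multiplies undershoot by 2: 5 × 2 = 10 dB below threshold.
Output = -40.7 − 10 = -50.7 dBFS.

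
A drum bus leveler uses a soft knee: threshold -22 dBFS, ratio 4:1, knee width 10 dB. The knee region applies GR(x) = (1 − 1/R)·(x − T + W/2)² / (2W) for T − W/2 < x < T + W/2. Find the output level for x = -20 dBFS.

x − T + W/2 = -20 − (-22) + 5 = 7.
GR = (1 − 1/4) × 7² / 20 = 0.75 × 49 / 20 = 1.8375 dB.
Output = -20 − 1.8375 = -21.8375 dBFS.

-21.8375 dBFS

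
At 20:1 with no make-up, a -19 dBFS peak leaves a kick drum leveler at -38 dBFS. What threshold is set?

-39 dBFS

Gain reduction = -19 − (-38) = 19 dB; output overshoot = GR / (R − 1) = 19 / 19 = 1 dB.
Threshold = output − output overshoot = -38 − 1 = -39 dBFS.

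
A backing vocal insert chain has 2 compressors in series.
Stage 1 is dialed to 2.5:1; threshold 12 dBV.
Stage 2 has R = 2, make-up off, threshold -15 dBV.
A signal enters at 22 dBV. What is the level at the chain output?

Stage 1: 22 dBV is 10 dB over 12 dBV; at 2.5:1 that becomes 4 dB over, giving 16 dBV.
Stage 2: overshoot 31 dB → 31/2 = 15.5 dB → 0.5 dBV.

0.5 dBV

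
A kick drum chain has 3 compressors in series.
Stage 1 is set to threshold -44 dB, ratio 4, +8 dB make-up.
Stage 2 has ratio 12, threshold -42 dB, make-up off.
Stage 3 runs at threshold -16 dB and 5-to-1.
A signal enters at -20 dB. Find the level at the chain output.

Stage 1: -20 dB is 24 dB over -44 dB; at 4:1 that becomes 6 dB over, giving -38 dB; +8 dB make-up → -30 dB.
Stage 2: -30 dB is 12 dB over -42 dB; at 12:1 that becomes 1 dB over, giving -41 dB.
Stage 3: below threshold (-41 ≤ -16); passes unchanged; output -41 dB.

-41 dB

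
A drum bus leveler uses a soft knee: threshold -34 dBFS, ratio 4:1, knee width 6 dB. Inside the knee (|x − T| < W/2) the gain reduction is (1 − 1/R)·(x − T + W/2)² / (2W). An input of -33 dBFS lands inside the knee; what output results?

-34 dBFS

x − T + W/2 = -33 − (-34) + 3 = 4.
GR = (1 − 1/4) × 4² / 12 = 0.75 × 16 / 12 = 1 dB.
Output = -33 − 1 = -34 dBFS.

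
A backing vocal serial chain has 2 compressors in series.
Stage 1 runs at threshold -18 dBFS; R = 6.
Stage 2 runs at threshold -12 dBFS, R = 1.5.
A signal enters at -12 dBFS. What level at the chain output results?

Stage 1: 6 dB above -18 dBFS, reduced 6:1 to 1 dB above → -17 dBFS.
Stage 2: -17 dBFS ≤ -12 dBFS, so stage 2 doesn't engage; output -17 dBFS.

-17 dBFS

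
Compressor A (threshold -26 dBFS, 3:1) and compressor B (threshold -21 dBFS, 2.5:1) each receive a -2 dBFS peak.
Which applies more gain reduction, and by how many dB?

A: 24 dB over, compressed to 8 dB over, so 16 dB of GR.
B: 19 dB over, compressed to 7.6 dB over, so 11.4 dB of GR.
A applies 4.6 dB more gain reduction.

A, by 4.6 dB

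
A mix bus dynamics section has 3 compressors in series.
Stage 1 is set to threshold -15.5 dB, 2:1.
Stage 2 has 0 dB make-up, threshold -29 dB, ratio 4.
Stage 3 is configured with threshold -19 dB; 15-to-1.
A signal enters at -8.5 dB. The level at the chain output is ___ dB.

-24.75 dB

Stage 1: 7 dB above -15.5 dB, reduced 2:1 to 3.5 dB above → -12 dB.
Stage 2: -12 dB is 17 dB over -29 dB; at 4:1 that becomes 4.25 dB over, giving -24.75 dB.
Stage 3: -24.75 dB ≤ -19 dB, so stage 3 doesn't engage; output -24.75 dB.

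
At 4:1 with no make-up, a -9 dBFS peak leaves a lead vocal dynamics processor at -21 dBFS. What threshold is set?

-25 dBFS

Input is 16 dB above T (since output overshoot × R = input overshoot: (-21 − T)·4 = -9 − T gives T = -25 dBFS).
Check: -25 + (-9 − (-25))/4 = -25 + 4 = -21 dBFS. ✓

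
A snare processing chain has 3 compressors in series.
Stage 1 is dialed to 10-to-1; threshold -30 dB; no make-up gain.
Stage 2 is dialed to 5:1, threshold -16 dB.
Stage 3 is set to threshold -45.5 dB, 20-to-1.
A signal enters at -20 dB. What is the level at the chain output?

Stage 1: 10 dB above -30 dB, reduced 10:1 to 1 dB above → -29 dB.
Stage 2: below threshold (-29 ≤ -16); passes unchanged; output -29 dB.
Stage 3: 16.5 dB above -45.5 dB, reduced 20:1 to 0.825 dB above → -44.675 dB.

-44.675 dB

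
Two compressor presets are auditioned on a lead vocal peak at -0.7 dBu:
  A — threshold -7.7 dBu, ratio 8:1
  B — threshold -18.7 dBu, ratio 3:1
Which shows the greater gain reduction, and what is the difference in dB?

B, by 5.875 dB

A: GR = 7 − 7/8 = 6.125 dB.
B: GR = 18 − 18/3 = 12 dB.
Difference: 5.875 dB in favour of B.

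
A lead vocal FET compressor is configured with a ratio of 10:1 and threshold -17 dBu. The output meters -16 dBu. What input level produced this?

The compressed level sits -16 − (-17) = 1 dB over threshold.
Input overshoot = R × output overshoot = 10 dB → input = -17 + 10 = -7 dBu.

-7 dBu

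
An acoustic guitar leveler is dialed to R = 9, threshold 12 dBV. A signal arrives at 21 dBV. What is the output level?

21 dBV sits 9 dB over threshold.
9:1 compression reduces that to 9/9 = 1 dB over.
That puts the output at 13 dBV.

13 dBV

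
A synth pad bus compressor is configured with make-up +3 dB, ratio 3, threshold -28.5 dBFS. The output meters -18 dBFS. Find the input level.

-6 dBFS

Stripping the +3 dB make-up gives -21 dBFS at the gain stage.
The compressed level sits -21 − (-28.5) = 7.5 dB over threshold.
Input overshoot = R × output overshoot = 22.5 dB → input = -28.5 + 22.5 = -6 dBFS.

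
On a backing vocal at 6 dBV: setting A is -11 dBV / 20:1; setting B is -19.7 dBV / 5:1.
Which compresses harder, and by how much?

B, by 4.41 dB

A: GR = 17 − 17/20 = 16.15 dB.
B: GR = 25.7 − 25.7/5 = 20.56 dB.
B reduces 4.41 dB more.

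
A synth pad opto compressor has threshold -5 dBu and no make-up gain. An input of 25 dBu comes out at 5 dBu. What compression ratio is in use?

3:1

Input overshoot = 25 − (-5) = 30 dB; output overshoot = 5 − (-5) = 10 dB.
Ratio = 30 / 10 = 3.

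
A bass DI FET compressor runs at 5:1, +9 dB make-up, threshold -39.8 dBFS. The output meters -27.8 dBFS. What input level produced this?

-24.8 dBFS

Stripping the +9 dB make-up gives -36.8 dBFS at the gain stage.
Post-compression overshoot = -36.8 − (-39.8) = 3 dB.
Undo the ratio: input overshoot = 3 × 5 = 15 dB, giving input = -24.8 dBFS.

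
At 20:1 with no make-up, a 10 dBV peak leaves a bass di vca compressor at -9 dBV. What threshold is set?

-10 dBV

Let T be the threshold. Output overshoot = (input overshoot)/R, so -9 − T = (10 − T)/20.
20·(-9 − T) = 10 − T → 19·T = -180 − 10 = -190.
T = -190/19 = -10 dBV.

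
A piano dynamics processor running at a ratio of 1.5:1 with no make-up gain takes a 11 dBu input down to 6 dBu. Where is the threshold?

Gain reduction = 11 − 6 = 5 dB; output overshoot = GR / (R − 1) = 5 / 0.5 = 10 dB.
Threshold = output − output overshoot = 6 − 10 = -4 dBu.

-4 dBu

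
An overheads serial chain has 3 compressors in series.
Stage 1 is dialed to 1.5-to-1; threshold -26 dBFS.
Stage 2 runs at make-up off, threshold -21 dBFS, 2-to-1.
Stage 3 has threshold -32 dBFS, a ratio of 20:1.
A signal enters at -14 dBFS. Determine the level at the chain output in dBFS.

Stage 1: overshoot 12 dB → 12/1.5 = 8 dB → -18 dBFS.
Stage 2: -18 dBFS is 3 dB over -21 dBFS; at 2:1 that becomes 1.5 dB over, giving -19.5 dBFS.
Stage 3: -19.5 dBFS is 12.5 dB over -32 dBFS; at 20:1 that becomes 0.625 dB over, giving -31.375 dBFS.

-31.375 dBFS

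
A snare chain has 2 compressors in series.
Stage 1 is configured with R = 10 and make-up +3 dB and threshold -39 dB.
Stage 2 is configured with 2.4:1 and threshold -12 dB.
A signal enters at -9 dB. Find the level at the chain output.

Stage 1: -9 dB is 30 dB over -39 dB; at 10:1 that becomes 3 dB over, giving -36 dB; +3 dB make-up → -33 dB.
Stage 2: -33 dB is at or below the -12 dB threshold — no compression; output -33 dB.

-33 dB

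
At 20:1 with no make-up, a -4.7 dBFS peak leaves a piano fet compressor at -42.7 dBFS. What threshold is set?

Let T be the threshold. Output overshoot = (input overshoot)/R, so -42.7 − T = (-4.7 − T)/20.
20·(-42.7 − T) = -4.7 − T → 19·T = -854 − (-4.7) = -849.3.
T = -849.3/19 = -44.7 dBFS.

-44.7 dBFS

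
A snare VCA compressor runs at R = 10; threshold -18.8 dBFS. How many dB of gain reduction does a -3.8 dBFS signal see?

13.5 dB

The signal is 15 dB above threshold.
A 10:1 ratio leaves 1.5 dB of that excess.
So the signal is attenuated by 15 − 1.5 = 13.5 dB.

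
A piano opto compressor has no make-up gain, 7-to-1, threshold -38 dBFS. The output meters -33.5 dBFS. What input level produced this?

The compressed level sits -33.5 − (-38) = 4.5 dB over threshold.
Input overshoot = R × output overshoot = 31.5 dB → input = -38 + 31.5 = -6.5 dBFS.

-6.5 dBFS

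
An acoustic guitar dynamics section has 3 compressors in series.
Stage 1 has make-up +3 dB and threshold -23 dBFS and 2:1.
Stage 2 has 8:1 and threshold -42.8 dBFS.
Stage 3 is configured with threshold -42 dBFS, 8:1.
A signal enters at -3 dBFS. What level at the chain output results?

Stage 1: -3 dBFS is 20 dB over -23 dBFS; at 2:1 that becomes 10 dB over, giving -13 dBFS; +3 dB make-up → -10 dBFS.
Stage 2: overshoot 32.8 dB → 32.8/8 = 4.1 dB → -38.7 dBFS.
Stage 3: -38.7 dBFS is 3.3 dB over -42 dBFS; at 8:1 that becomes 0.4125 dB over, giving -41.5875 dBFS.

-41.5875 dBFS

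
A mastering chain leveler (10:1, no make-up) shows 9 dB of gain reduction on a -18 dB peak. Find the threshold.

-28 dB

Input is 10 dB above T (since output overshoot × R = input overshoot: (-27 − T)·10 = -18 − T gives T = -28 dB).
Check: -28 + (-18 − (-28))/10 = -28 + 1 = -27 dB. ✓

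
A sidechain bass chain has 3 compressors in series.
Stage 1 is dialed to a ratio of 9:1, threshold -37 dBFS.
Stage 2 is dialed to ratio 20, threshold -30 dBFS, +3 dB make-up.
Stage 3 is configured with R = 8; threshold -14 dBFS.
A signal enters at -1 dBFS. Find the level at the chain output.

-30 dBFS

Stage 1: overshoot 36 dB → 36/9 = 4 dB → -33 dBFS.
Stage 2: below threshold (-33 ≤ -30); passes unchanged; make-up brings it to -30 dBFS.
Stage 3: below threshold (-30 ≤ -14); passes unchanged; output -30 dBFS.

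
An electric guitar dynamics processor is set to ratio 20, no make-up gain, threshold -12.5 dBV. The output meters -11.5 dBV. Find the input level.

Post-compression overshoot = -11.5 − (-12.5) = 1 dB.
Before 20:1 compression the overshoot was 1 × 20 = 20 dB, so input = -12.5 + 20 = 7.5 dBV.

7.5 dBV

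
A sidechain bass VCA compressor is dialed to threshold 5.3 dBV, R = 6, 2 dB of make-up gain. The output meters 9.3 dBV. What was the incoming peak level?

17.3 dBV

Before make-up, the level was 9.3 − 2 = 7.3 dBV.
Post-compression overshoot = 7.3 − 5.3 = 2 dB.
Before 6:1 compression the overshoot was 2 × 6 = 12 dB, so input = 5.3 + 12 = 17.3 dBV.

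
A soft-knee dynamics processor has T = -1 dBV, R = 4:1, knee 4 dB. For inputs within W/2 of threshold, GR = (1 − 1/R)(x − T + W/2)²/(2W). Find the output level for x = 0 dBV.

x − T + W/2 = 0 − (-1) + 2 = 3.
GR = (1 − 1/4) × 3² / 8 = 0.75 × 9 / 8 = 0.84375 dB.
Output = 0 − 0.84375 = -0.84375 dBV.

-0.84375 dBV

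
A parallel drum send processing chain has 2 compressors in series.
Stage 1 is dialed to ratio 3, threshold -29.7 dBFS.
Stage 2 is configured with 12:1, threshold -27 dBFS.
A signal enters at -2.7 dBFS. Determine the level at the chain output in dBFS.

Stage 1: -2.7 dBFS is 27 dB over -29.7 dBFS; at 3:1 that becomes 9 dB over, giving -20.7 dBFS.
Stage 2: overshoot 6.3 dB → 6.3/12 = 0.525 dB → -26.475 dBFS.

-26.475 dBFS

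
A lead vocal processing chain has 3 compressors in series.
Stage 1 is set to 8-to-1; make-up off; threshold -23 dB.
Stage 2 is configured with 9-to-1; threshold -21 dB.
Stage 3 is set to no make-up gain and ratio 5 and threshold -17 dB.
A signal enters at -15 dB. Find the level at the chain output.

Stage 1: -15 dB is 8 dB over -23 dB; at 8:1 that becomes 1 dB over, giving -22 dB.
Stage 2: below threshold (-22 ≤ -21); passes unchanged; output -22 dB.
Stage 3: -22 dB ≤ -17 dB, so stage 3 doesn't engage; output -22 dB.

-22 dB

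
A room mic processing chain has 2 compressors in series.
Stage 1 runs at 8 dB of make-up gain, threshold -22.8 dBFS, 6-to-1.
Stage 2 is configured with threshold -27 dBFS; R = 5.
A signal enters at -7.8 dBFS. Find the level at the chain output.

Stage 1: -7.8 dBFS is 15 dB over -22.8 dBFS; at 6:1 that becomes 2.5 dB over, giving -20.3 dBFS; +8 dB make-up → -12.3 dBFS.
Stage 2: 14.7 dB above -27 dBFS, reduced 5:1 to 2.94 dB above → -24.06 dBFS.

-24.06 dBFS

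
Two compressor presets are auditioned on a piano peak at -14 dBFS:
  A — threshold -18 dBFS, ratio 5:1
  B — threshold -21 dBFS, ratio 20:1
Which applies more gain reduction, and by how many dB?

A: GR = 4 − 4/5 = 3.2 dB.
B: GR = 7 − 7/20 = 6.65 dB.
B applies 3.45 dB more gain reduction.

B, by 3.45 dB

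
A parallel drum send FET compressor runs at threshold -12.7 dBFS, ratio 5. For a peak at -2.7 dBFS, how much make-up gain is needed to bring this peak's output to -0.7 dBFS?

10 dB

Overshoot 10 dB → 10/5 = 2 dB after compression, so the compressed level is -12.7 + 2 = -10.7 dBFS.
Make-up = target − compressed = -0.7 − (-10.7) = 10 dB.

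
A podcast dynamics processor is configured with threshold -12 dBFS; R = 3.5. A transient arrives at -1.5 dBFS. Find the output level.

Overshoot: -1.5 − (-12) = 10.5 dB.
At 3.5:1 the overshoot is divided by 3.5, leaving 3 dB above threshold.
Output = -12 + 3 = -9 dBFS.

-9 dBFS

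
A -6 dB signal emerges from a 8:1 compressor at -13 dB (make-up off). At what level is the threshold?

Let T be the threshold. Output overshoot = (input overshoot)/R, so -13 − T = (-6 − T)/8.
8·(-13 − T) = -6 − T → 7·T = -104 − (-6) = -98.
T = -98/7 = -14 dB.

-14 dB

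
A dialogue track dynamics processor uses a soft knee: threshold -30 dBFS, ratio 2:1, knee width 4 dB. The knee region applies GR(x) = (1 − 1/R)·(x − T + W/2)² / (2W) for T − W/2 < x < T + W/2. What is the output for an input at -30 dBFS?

-30.25 dBFS

x − T + W/2 = -30 − (-30) + 2 = 2.
GR = (1 − 1/2) × 2² / 8 = 0.5 × 4 / 8 = 0.25 dB.
Output = -30 − 0.25 = -30.25 dBFS.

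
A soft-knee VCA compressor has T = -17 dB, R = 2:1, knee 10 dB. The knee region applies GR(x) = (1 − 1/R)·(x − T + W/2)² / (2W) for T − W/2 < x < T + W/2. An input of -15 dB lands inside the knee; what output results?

-16.225 dB

x − T + W/2 = -15 − (-17) + 5 = 7.
GR = (1 − 1/2) × 7² / 20 = 0.5 × 49 / 20 = 1.225 dB.
Output = -15 − 1.225 = -16.225 dB.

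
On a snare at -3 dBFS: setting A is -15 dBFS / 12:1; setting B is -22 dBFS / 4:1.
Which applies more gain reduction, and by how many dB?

B, by 3.25 dB

A: GR = 12 − 12/12 = 11 dB.
B: GR = 19 − 19/4 = 14.25 dB.
Difference: 3.25 dB in favour of B.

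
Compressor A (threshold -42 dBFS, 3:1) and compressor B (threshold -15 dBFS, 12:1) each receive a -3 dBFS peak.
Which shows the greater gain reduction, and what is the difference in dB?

A: GR = 39 − 39/3 = 26 dB.
B: GR = 12 − 12/12 = 11 dB.
A reduces 15 dB more.

A, by 15 dB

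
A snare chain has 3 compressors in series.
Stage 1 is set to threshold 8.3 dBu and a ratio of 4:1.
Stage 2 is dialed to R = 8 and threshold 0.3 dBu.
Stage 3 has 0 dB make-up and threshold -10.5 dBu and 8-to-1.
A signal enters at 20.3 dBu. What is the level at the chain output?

Stage 1: overshoot 12 dB → 12/4 = 3 dB → 11.3 dBu.
Stage 2: 11 dB above 0.3 dBu, reduced 8:1 to 1.375 dB above → 1.675 dBu.
Stage 3: 1.675 dBu is 12.175 dB over -10.5 dBu; at 8:1 that becomes 1.521875 dB over, giving -8.978125 dBu.

-8.978125 dBu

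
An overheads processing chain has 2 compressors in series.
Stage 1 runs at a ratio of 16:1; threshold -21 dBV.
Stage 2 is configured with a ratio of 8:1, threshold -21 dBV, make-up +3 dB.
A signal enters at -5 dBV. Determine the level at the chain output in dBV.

Stage 1: 16 dB above -21 dBV, reduced 16:1 to 1 dB above → -20 dBV.
Stage 2: -20 dBV is 1 dB over -21 dBV; at 8:1 that becomes 0.125 dB over, giving -20.875 dBV; +3 dB make-up → -17.875 dBV.

-17.875 dBV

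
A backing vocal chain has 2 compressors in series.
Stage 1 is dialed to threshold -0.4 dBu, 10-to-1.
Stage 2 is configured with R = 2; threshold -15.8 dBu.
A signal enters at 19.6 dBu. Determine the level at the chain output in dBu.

-7.1 dBu

Stage 1: 20 dB above -0.4 dBu, reduced 10:1 to 2 dB above → 1.6 dBu.
Stage 2: 17.4 dB above -15.8 dBu, reduced 2:1 to 8.7 dB above → -7.1 dBu.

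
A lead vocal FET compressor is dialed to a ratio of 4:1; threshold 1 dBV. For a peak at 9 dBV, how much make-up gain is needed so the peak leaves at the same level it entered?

6 dB

The peak compresses to 1 + 8/4 = 3 dBV.
To reach 9 dBV requires 9 − 3 = 6 dB of make-up.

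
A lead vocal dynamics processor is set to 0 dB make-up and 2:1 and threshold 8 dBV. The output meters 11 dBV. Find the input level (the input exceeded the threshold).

The compressed level sits 11 − 8 = 3 dB over threshold.
Input overshoot = R × output overshoot = 6 dB → input = 8 + 6 = 14 dBV.

14 dBV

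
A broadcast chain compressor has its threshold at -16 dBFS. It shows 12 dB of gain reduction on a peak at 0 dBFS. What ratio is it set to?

Input overshoot = 0 − (-16) = 16 dB.
Output overshoot = 16 − 12 = 4 dB.
Ratio = input overshoot / output overshoot = 16 / 4 = 4.

4:1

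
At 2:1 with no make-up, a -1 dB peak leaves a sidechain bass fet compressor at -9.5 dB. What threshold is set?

Input is 17 dB above T (since output overshoot × R = input overshoot: (-9.5 − T)·2 = -1 − T gives T = -18 dB).
Check: -18 + (-1 − (-18))/2 = -18 + 8.5 = -9.5 dB. ✓

-18 dB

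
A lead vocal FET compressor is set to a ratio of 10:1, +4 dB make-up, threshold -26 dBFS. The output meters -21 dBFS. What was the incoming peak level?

-16 dBFS

Before make-up, the level was -21 − 4 = -25 dBFS.
That's 1 dB above the -26 dBFS threshold.
Undo the ratio: input overshoot = 1 × 10 = 10 dB, giving input = -16 dBFS.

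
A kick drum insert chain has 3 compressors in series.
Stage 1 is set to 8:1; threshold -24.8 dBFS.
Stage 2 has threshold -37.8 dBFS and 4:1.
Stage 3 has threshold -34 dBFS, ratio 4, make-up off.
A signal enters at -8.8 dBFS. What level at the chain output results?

-34.05 dBFS

Stage 1: 16 dB above -24.8 dBFS, reduced 8:1 to 2 dB above → -22.8 dBFS.
Stage 2: overshoot 15 dB → 15/4 = 3.75 dB → -34.05 dBFS.
Stage 3: -34.05 dBFS ≤ -34 dBFS, so stage 3 doesn't engage; output -34.05 dBFS.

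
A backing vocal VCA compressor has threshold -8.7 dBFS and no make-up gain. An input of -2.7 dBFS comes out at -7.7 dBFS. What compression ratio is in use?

6:1

Input overshoot = -2.7 − (-8.7) = 6 dB; output overshoot = -7.7 − (-8.7) = 1 dB.
Ratio = 6 / 1 = 6.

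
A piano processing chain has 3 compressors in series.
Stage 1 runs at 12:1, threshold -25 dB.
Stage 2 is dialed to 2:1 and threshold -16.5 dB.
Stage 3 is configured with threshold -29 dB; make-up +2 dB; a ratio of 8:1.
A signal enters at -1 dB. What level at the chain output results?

-26.25 dB

Stage 1: overshoot 24 dB → 24/12 = 2 dB → -23 dB.
Stage 2: -23 dB is at or below the -16.5 dB threshold — no compression; output -23 dB.
Stage 3: -23 dB is 6 dB over -29 dB; at 8:1 that becomes 0.75 dB over, giving -28.25 dB; +2 dB make-up → -26.25 dB.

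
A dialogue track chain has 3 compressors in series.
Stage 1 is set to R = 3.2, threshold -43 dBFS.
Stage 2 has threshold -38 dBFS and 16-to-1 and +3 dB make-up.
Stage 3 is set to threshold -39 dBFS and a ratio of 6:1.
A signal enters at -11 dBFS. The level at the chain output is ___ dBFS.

Stage 1: -11 dBFS is 32 dB over -43 dBFS; at 3.2:1 that becomes 10 dB over, giving -33 dBFS.
Stage 2: 5 dB above -38 dBFS, reduced 16:1 to 0.3125 dB above → -37.6875 dBFS; +3 dB make-up → -34.6875 dBFS.
Stage 3: overshoot 4.3125 dB → 4.3125/6 = 0.71875 dB → -38.28125 dBFS.

-38.28125 dBFS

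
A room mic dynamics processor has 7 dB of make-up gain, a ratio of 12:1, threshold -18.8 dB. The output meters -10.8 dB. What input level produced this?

Stripping the +7 dB make-up gives -17.8 dB at the gain stage.
That's 1 dB above the -18.8 dB threshold.
Input overshoot = R × output overshoot = 12 dB → input = -18.8 + 12 = -6.8 dB.

-6.8 dB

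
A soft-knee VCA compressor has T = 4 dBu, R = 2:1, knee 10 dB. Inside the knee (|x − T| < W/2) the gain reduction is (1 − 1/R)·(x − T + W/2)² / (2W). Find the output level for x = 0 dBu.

-0.025 dBu

x − T + W/2 = 0 − 4 + 5 = 1.
GR = (1 − 1/2) × 1² / 20 = 0.5 × 1 / 20 = 0.025 dB.
Output = 0 − 0.025 = -0.025 dBu.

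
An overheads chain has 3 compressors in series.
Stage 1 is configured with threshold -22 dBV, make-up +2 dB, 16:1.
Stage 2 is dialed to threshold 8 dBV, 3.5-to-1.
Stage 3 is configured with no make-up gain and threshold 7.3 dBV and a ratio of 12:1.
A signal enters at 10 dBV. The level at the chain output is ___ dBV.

-18 dBV

Stage 1: 32 dB above -22 dBV, reduced 16:1 to 2 dB above → -20 dBV; +2 dB make-up → -18 dBV.
Stage 2: -18 dBV ≤ 8 dBV, so stage 2 doesn't engage; output -18 dBV.
Stage 3: below threshold (-18 ≤ 7.3); passes unchanged; output -18 dBV.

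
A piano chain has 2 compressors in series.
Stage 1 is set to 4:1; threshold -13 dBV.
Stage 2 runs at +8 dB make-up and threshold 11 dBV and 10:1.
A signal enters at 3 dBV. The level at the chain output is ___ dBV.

Stage 1: overshoot 16 dB → 16/4 = 4 dB → -9 dBV.
Stage 2: -9 dBV is at or below the 11 dBV threshold — no compression; make-up brings it to -1 dBV.

-1 dBV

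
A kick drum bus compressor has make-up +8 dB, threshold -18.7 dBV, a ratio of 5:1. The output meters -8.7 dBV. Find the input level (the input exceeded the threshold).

Remove make-up: -8.7 − 8 = -16.7 dBV.
That's 2 dB above the -18.7 dBV threshold.
Undo the ratio: input overshoot = 2 × 5 = 10 dB, giving input = -8.7 dBV.

-8.7 dBV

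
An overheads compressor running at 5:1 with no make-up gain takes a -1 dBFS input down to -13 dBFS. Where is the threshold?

Input is 15 dB above T (since output overshoot × R = input overshoot: (-13 − T)·5 = -1 − T gives T = -16 dBFS).
Check: -16 + (-1 − (-16))/5 = -16 + 3 = -13 dBFS. ✓

-16 dBFS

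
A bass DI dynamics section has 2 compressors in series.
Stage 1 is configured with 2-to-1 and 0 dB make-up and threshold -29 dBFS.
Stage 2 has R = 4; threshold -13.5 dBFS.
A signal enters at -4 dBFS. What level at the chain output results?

-16.5 dBFS

Stage 1: -4 dBFS is 25 dB over -29 dBFS; at 2:1 that becomes 12.5 dB over, giving -16.5 dBFS.
Stage 2: below threshold (-16.5 ≤ -13.5); passes unchanged; output -16.5 dBFS.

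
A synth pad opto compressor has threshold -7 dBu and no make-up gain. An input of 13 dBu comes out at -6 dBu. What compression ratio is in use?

Input overshoot = 13 − (-7) = 20 dB; output overshoot = -6 − (-7) = 1 dB.
Ratio = 20 / 1 = 20.

20:1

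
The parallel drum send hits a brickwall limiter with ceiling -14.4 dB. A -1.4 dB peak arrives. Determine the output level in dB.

The limiter clamps the peak to its -14.4 dB ceiling.

-14.4 dB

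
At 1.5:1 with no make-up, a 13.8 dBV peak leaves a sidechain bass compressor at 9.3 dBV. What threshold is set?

Gain reduction = 13.8 − 9.3 = 4.5 dB; output overshoot = GR / (R − 1) = 4.5 / 0.5 = 9 dB.
Threshold = output − output overshoot = 9.3 − 9 = 0.3 dBV.

0.3 dBV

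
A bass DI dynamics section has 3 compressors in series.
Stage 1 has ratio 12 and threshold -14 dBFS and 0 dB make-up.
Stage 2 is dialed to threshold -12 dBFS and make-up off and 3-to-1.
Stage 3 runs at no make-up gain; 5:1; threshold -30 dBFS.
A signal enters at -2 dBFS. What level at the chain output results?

-26.6 dBFS

Stage 1: 12 dB above -14 dBFS, reduced 12:1 to 1 dB above → -13 dBFS.
Stage 2: -13 dBFS is at or below the -12 dBFS threshold — no compression; output -13 dBFS.
Stage 3: -13 dBFS is 17 dB over -30 dBFS; at 5:1 that becomes 3.4 dB over, giving -26.6 dBFS.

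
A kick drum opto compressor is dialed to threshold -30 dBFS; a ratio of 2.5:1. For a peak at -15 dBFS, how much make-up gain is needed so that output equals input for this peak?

Without make-up, output = threshold + overshoot/2.5 = -30 + 6 = -24 dBFS.
Gap to target: 9 dB.

9 dB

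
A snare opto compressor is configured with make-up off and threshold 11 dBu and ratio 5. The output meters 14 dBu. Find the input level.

26 dBu

That's 3 dB above the 11 dBu threshold.
Before 5:1 compression the overshoot was 3 × 5 = 15 dB, so input = 11 + 15 = 26 dBu.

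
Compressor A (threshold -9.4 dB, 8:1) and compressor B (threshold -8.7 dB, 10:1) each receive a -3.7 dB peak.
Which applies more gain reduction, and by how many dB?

A, by 0.4875 dB

A: overshoot 5.7 dB → output overshoot 0.7125 dB → GR 4.9875 dB.
B: overshoot 5 dB → output overshoot 0.5 dB → GR 4.5 dB.
A applies 0.4875 dB more gain reduction.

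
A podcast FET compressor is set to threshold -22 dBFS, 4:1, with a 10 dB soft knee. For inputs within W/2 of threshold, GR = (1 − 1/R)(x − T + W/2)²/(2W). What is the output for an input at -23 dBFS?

x − T + W/2 = -23 − (-22) + 5 = 4.
GR = (1 − 1/4) × 4² / 20 = 0.75 × 16 / 20 = 0.6 dB.
Output = -23 − 0.6 = -23.6 dBFS.

-23.6 dBFS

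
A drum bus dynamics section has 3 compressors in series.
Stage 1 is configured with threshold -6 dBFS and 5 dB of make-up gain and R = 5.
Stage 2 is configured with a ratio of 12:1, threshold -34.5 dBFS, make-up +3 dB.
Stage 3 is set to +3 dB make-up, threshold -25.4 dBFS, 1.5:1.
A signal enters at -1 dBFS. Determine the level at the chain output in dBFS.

-25.625 dBFS

Stage 1: 5 dB above -6 dBFS, reduced 5:1 to 1 dB above → -5 dBFS; +5 dB make-up → 0 dBFS.
Stage 2: 34.5 dB above -34.5 dBFS, reduced 12:1 to 2.875 dB above → -31.625 dBFS; +3 dB make-up → -28.625 dBFS.
Stage 3: -28.625 dBFS is at or below the -25.4 dBFS threshold — no compression; make-up brings it to -25.625 dBFS.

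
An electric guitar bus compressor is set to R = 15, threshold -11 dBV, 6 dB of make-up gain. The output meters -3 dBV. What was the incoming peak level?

Remove make-up: -3 − 6 = -9 dBV.
That's 2 dB above the -11 dBV threshold.
Before 15:1 compression the overshoot was 2 × 15 = 30 dB, so input = -11 + 30 = 19 dBV.

19 dBV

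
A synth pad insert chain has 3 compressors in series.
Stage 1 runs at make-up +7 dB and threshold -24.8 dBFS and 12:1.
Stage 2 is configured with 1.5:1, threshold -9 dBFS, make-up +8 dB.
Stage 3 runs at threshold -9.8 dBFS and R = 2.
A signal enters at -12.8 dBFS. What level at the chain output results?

-9.3 dBFS

Stage 1: 12 dB above -24.8 dBFS, reduced 12:1 to 1 dB above → -23.8 dBFS; +7 dB make-up → -16.8 dBFS.
Stage 2: -16.8 dBFS ≤ -9 dBFS, so stage 2 doesn't engage; make-up brings it to -8.8 dBFS.
Stage 3: overshoot 1 dB → 1/2 = 0.5 dB → -9.3 dBFS.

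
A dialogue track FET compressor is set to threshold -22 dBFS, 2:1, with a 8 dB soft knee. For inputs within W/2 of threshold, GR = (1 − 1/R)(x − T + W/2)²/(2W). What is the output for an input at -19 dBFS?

-20.53125 dBFS

x − T + W/2 = -19 − (-22) + 4 = 7.
GR = (1 − 1/2) × 7² / 16 = 0.5 × 49 / 16 = 1.53125 dB.
Output = -19 − 1.53125 = -20.53125 dBFS.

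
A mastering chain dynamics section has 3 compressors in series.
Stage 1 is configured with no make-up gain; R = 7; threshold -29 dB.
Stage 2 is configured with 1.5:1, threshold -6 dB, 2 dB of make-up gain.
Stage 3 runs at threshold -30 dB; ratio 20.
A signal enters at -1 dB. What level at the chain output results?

-29.65 dB

Stage 1: overshoot 28 dB → 28/7 = 4 dB → -25 dB.
Stage 2: below threshold (-25 ≤ -6); passes unchanged; make-up brings it to -23 dB.
Stage 3: 7 dB above -30 dB, reduced 20:1 to 0.35 dB above → -29.65 dB.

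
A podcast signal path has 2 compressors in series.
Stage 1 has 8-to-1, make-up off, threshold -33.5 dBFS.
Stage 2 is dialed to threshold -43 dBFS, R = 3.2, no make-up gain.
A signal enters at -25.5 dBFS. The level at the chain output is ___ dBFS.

-39.71875 dBFS

Stage 1: overshoot 8 dB → 8/8 = 1 dB → -32.5 dBFS.
Stage 2: -32.5 dBFS is 10.5 dB over -43 dBFS; at 3.2:1 that becomes 3.28125 dB over, giving -39.71875 dBFS.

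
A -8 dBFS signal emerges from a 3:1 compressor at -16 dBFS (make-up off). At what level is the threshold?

Input is 12 dB above T (since output overshoot × R = input overshoot: (-16 − T)·3 = -8 − T gives T = -20 dBFS).
Check: -20 + (-8 − (-20))/3 = -20 + 4 = -16 dBFS. ✓

-20 dBFS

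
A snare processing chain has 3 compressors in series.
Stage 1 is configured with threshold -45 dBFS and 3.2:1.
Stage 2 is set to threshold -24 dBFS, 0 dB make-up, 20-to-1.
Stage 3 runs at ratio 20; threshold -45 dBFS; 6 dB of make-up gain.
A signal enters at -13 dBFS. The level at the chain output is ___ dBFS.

-38.5 dBFS

Stage 1: -13 dBFS is 32 dB over -45 dBFS; at 3.2:1 that becomes 10 dB over, giving -35 dBFS.
Stage 2: -35 dBFS ≤ -24 dBFS, so stage 2 doesn't engage; output -35 dBFS.
Stage 3: 10 dB above -45 dBFS, reduced 20:1 to 0.5 dB above → -44.5 dBFS; +6 dB make-up → -38.5 dBFS.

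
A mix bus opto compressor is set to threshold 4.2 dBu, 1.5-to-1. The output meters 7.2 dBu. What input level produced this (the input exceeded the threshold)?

Post-compression overshoot = 7.2 − 4.2 = 3 dB.
Input overshoot = R × output overshoot = 4.5 dB → input = 4.2 + 4.5 = 8.7 dBu.

8.7 dBu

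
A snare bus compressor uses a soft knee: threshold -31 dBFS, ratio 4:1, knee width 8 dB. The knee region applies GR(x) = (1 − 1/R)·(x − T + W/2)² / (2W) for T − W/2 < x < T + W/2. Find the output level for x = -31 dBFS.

-31.75 dBFS

x − T + W/2 = -31 − (-31) + 4 = 4.
GR = (1 − 1/4) × 4² / 16 = 0.75 × 16 / 16 = 0.75 dB.
Output = -31 − 0.75 = -31.75 dBFS.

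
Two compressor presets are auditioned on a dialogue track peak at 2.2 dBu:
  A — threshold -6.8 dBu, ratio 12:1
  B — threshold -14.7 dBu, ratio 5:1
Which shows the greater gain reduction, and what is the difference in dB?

A: GR = 9 − 9/12 = 8.25 dB.
B: GR = 16.9 − 16.9/5 = 13.52 dB.
B applies 5.27 dB more gain reduction.

B, by 5.27 dB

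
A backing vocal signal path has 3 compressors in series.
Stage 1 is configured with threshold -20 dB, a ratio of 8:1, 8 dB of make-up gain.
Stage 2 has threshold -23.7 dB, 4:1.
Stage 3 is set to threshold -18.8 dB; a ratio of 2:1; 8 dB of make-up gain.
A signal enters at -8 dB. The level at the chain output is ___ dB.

Stage 1: -8 dB is 12 dB over -20 dB; at 8:1 that becomes 1.5 dB over, giving -18.5 dB; +8 dB make-up → -10.5 dB.
Stage 2: overshoot 13.2 dB → 13.2/4 = 3.3 dB → -20.4 dB.
Stage 3: -20.4 dB is at or below the -18.8 dB threshold — no compression; make-up brings it to -12.4 dB.

-12.4 dB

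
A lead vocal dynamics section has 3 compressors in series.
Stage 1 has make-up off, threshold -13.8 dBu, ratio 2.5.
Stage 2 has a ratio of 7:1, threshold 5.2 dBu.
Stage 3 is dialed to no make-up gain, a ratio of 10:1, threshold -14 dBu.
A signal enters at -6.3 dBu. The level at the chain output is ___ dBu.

Stage 1: 7.5 dB above -13.8 dBu, reduced 2.5:1 to 3 dB above → -10.8 dBu.
Stage 2: -10.8 dBu is at or below the 5.2 dBu threshold — no compression; output -10.8 dBu.
Stage 3: overshoot 3.2 dB → 3.2/10 = 0.32 dB → -13.68 dBu.

-13.68 dBu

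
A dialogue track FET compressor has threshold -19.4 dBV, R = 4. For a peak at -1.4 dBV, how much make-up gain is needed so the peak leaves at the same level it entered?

Without make-up, output = threshold + overshoot/4 = -19.4 + 4.5 = -14.9 dBV.
Gap to target: 13.5 dB.

13.5 dB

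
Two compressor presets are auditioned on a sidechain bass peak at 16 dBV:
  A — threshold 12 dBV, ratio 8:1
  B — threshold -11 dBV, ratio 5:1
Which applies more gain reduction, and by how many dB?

B, by 18.1 dB

A: overshoot 4 dB → output overshoot 0.5 dB → GR 3.5 dB.
B: overshoot 27 dB → output overshoot 5.4 dB → GR 21.6 dB.
B applies 18.1 dB more gain reduction.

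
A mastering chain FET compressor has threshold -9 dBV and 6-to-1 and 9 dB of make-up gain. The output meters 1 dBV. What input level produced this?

Stripping the +9 dB make-up gives -8 dBV at the gain stage.
That's 1 dB above the -9 dBV threshold.
Before 6:1 compression the overshoot was 1 × 6 = 6 dB, so input = -9 + 6 = -3 dBV.

-3 dBV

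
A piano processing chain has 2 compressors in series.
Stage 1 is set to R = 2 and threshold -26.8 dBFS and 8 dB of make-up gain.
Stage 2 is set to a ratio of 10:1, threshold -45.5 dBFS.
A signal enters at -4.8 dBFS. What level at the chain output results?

-41.73 dBFS

Stage 1: -4.8 dBFS is 22 dB over -26.8 dBFS; at 2:1 that becomes 11 dB over, giving -15.8 dBFS; +8 dB make-up → -7.8 dBFS.
Stage 2: overshoot 37.7 dB → 37.7/10 = 3.77 dB → -41.73 dBFS.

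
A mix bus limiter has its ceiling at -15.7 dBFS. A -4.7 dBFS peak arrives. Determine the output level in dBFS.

-15.7 dBFS

At ∞:1, everything above -15.7 dBFS is held at the ceiling.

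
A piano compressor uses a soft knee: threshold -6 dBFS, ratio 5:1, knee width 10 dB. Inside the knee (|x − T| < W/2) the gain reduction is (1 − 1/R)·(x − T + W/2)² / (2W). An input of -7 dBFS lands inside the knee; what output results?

-7.64 dBFS

x − T + W/2 = -7 − (-6) + 5 = 4.
GR = (1 − 1/5) × 4² / 20 = 0.8 × 16 / 20 = 0.64 dB.
Output = -7 − 0.64 = -7.64 dBFS.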